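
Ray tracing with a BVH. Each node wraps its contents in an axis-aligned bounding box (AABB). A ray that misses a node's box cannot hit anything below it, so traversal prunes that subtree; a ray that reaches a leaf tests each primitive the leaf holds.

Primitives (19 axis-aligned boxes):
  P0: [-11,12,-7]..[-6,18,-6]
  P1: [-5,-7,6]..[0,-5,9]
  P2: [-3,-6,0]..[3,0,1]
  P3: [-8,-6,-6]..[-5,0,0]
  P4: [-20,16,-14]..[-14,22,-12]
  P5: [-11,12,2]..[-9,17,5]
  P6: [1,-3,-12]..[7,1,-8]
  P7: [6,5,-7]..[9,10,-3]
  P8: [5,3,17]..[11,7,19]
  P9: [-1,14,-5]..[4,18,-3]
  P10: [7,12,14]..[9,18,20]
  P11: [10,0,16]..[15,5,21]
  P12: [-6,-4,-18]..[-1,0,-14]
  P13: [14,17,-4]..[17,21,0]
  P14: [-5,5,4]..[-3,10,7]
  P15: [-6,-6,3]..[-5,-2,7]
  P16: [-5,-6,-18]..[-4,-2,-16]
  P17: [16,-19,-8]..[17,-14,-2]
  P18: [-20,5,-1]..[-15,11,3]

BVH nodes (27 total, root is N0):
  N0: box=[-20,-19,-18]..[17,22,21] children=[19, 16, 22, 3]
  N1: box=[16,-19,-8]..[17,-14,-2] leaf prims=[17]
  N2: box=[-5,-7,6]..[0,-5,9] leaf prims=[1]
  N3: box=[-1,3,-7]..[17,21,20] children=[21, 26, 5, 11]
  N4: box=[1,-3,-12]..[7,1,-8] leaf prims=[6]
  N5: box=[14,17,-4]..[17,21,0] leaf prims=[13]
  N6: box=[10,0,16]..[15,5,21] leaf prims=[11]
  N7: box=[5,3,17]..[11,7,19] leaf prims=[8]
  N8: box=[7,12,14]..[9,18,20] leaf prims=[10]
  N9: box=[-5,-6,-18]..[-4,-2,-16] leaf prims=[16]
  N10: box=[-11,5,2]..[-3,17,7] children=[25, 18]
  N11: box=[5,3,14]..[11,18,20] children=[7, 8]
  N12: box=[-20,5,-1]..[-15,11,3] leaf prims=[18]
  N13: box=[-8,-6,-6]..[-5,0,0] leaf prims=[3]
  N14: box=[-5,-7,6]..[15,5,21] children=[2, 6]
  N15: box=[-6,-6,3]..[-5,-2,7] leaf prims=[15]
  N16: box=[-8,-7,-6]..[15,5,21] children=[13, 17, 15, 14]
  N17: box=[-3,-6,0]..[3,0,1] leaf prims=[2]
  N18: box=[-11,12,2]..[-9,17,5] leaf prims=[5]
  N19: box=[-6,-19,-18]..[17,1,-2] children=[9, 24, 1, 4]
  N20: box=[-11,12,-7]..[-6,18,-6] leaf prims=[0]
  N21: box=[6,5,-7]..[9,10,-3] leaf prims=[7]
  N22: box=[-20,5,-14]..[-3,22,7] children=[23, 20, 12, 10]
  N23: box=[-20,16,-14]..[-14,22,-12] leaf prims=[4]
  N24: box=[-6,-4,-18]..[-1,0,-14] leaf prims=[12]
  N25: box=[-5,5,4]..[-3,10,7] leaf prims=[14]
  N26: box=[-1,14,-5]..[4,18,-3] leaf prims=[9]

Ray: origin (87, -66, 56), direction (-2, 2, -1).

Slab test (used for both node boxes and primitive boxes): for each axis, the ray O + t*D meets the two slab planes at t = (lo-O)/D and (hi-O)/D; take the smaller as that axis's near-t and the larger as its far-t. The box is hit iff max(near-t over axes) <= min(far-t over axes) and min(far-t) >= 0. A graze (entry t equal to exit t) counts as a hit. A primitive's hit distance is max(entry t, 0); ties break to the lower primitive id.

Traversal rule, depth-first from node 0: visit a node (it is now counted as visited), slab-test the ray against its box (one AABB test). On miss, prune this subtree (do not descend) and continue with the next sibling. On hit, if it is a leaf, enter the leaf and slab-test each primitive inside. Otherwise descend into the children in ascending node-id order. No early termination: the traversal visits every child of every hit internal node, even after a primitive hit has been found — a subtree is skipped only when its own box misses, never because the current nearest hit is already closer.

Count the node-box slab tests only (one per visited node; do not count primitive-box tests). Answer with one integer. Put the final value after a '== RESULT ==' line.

Walk:
N0 x:[35,107/2] y:[47/2,44] z:[35,74] -> hit [35,44], descend [3, 16, 19, 22]
  N3 x:[35,44] y:[69/2,87/2] z:[36,63] -> hit [36,87/2], descend [5, 11, 21, 26]
    N5 x:[35,73/2] y:[83/2,87/2] z:[56,60] -> miss, prune
    N11 x:[38,41] y:[69/2,42] z:[36,42] -> hit [38,41], descend [7, 8]
      N7 x:[38,41] y:[69/2,73/2] z:[37,39] -> miss, prune
      N8 x:[39,40] y:[39,42] z:[36,42] -> hit [39,40] leaf, test {P10@t=39}
    N21 x:[39,81/2] y:[71/2,38] z:[59,63] -> miss, prune
    N26 x:[83/2,44] y:[40,42] z:[59,61] -> miss, prune
  N16 x:[36,95/2] y:[59/2,71/2] z:[35,62] -> miss, prune
  N19 x:[35,93/2] y:[47/2,67/2] z:[58,74] -> miss, prune
  N22 x:[45,107/2] y:[71/2,44] z:[49,70] -> miss, prune

Visited [0, 3, 5, 11, 7, 8, 21, 26, 16, 19, 22]. Tests: 11 box, 1 leaf. Nearest: P10.

== RESULT ==
11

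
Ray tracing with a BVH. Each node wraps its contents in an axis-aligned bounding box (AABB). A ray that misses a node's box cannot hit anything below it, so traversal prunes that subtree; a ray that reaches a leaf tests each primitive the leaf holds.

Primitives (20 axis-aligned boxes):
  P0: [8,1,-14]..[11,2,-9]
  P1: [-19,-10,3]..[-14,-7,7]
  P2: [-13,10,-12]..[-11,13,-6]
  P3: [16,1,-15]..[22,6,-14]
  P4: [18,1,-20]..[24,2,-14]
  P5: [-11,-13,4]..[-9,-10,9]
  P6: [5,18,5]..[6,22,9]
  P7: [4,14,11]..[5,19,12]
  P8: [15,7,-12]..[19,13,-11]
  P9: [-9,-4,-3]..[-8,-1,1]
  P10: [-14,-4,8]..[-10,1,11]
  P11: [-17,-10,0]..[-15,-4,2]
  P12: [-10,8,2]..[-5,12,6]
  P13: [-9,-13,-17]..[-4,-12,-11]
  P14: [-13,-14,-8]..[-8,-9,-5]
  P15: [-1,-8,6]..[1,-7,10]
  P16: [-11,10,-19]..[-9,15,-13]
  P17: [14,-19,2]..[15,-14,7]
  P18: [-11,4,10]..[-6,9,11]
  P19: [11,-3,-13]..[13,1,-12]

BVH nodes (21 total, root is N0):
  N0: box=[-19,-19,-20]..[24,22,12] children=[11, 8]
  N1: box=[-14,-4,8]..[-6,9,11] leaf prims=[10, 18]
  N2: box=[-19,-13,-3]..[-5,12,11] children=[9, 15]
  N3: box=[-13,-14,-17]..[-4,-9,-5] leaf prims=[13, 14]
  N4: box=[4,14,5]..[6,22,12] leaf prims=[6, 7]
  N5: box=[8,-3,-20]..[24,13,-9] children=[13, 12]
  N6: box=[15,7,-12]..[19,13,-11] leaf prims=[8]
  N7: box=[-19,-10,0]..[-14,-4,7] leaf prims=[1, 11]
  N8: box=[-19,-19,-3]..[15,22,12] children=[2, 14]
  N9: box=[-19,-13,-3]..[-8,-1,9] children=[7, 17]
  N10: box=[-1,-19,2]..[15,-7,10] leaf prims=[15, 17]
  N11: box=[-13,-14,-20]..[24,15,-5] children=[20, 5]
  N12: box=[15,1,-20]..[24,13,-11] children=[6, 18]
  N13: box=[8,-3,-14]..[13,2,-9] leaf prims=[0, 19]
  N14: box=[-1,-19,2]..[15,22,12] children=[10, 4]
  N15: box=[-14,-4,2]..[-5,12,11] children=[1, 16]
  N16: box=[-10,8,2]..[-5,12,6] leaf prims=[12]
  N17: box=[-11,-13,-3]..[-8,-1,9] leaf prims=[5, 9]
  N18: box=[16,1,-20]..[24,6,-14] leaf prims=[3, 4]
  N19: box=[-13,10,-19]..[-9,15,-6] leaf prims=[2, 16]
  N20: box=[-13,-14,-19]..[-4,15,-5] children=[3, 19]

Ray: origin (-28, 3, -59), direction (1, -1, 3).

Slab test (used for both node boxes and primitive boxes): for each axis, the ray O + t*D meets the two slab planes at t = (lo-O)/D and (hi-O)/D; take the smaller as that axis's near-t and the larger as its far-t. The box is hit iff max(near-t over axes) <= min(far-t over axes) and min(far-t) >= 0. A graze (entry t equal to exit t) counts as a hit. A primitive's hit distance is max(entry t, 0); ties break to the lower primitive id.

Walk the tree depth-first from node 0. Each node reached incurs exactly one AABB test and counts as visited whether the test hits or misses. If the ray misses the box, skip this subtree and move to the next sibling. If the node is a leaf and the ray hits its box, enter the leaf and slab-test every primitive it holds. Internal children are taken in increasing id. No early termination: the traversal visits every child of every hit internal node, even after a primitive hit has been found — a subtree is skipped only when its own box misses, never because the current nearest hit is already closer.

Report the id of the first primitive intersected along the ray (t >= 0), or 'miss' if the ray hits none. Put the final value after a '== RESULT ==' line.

Walk:
N0 x:[9,52] y:[-19,22] z:[13,71/3] -> hit [13,22], descend [8, 11]
  N8 x:[9,43] y:[-19,22] z:[56/3,71/3] -> hit [56/3,22], descend [2, 14]
    N2 x:[9,23] y:[-9,16] z:[56/3,70/3] -> miss, prune
    N14 x:[27,43] y:[-19,22] z:[61/3,71/3] -> miss, prune
  N11 x:[15,52] y:[-12,17] z:[13,18] -> hit [15,17], descend [5, 20]
    N5 x:[36,52] y:[-10,6] z:[13,50/3] -> miss, prune
    N20 x:[15,24] y:[-12,17] z:[40/3,18] -> hit [15,17], descend [3, 19]
      N3 x:[15,24] y:[12,17] z:[14,18] -> hit [15,17] leaf, test {P13(miss), P14@t=17}
      N19 x:[15,19] y:[-12,-7] z:[40/3,53/3] -> miss, prune

Summary -> nodes [0, 8, 2, 14, 11, 5, 20, 3, 19]; box-tests=9; leaf-entries=1; first=P14

== RESULT ==
14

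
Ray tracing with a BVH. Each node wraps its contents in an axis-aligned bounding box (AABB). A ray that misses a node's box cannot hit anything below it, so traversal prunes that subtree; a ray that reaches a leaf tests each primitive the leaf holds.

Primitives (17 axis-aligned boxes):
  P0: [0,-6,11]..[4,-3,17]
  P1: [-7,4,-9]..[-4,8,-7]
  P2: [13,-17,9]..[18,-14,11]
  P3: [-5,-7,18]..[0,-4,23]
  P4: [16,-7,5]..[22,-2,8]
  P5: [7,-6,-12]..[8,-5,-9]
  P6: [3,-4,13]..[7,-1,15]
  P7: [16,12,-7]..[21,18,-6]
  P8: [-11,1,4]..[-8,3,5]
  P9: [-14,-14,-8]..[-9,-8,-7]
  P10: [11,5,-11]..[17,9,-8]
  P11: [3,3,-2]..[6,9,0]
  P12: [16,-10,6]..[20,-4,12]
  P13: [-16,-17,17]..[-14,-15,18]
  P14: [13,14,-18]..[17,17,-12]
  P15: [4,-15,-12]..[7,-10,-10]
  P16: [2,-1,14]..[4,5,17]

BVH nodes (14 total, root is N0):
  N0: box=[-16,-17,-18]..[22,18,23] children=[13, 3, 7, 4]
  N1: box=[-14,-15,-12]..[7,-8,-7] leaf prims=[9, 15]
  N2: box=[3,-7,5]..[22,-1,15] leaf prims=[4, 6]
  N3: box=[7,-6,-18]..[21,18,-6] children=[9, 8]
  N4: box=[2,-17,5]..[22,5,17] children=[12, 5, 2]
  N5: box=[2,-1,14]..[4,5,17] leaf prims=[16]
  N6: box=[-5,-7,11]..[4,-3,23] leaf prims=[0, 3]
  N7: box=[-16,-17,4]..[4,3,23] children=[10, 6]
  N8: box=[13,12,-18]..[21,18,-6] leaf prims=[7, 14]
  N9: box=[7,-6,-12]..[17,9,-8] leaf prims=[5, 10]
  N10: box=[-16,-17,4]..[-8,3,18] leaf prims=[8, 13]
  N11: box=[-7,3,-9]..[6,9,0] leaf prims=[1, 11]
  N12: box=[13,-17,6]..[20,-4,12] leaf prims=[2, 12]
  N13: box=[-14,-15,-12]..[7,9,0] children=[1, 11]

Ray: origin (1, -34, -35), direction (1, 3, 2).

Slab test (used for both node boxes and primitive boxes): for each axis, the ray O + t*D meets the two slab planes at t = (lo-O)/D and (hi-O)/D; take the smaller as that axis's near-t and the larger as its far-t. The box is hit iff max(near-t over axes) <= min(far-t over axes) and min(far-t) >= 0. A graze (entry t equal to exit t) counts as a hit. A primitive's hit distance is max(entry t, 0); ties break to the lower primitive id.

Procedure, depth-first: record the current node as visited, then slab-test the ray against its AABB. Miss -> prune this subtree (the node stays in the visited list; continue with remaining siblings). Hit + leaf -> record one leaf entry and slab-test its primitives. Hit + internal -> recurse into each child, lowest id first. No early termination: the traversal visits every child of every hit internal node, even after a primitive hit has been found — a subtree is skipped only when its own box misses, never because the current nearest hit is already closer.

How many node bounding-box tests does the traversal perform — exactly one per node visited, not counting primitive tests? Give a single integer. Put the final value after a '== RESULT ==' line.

Trace the traversal:
N0 x:[-17,21] y:[17/3,52/3] z:[17/2,29] -> hit [17/2,52/3], descend [3, 4, 7, 13]
  N3 x:[6,20] y:[28/3,52/3] z:[17/2,29/2] -> hit [28/3,29/2], descend [8, 9]
    N8 x:[12,20] y:[46/3,52/3] z:[17/2,29/2] -> miss, prune
    N9 x:[6,16] y:[28/3,43/3] z:[23/2,27/2] -> hit [23/2,27/2] leaf, test {P5(miss), P10@t=13}
  N4 x:[1,21] y:[17/3,13] z:[20,26] -> miss, prune
  N7 x:[-17,3] y:[17/3,37/3] z:[39/2,29] -> miss, prune
  N13 x:[-15,6] y:[19/3,43/3] z:[23/2,35/2] -> miss, prune

7 AABB tests over nodes [0, 3, 8, 9, 4, 7, 13]; 1 leaf entered; closest P10.

== RESULT ==
7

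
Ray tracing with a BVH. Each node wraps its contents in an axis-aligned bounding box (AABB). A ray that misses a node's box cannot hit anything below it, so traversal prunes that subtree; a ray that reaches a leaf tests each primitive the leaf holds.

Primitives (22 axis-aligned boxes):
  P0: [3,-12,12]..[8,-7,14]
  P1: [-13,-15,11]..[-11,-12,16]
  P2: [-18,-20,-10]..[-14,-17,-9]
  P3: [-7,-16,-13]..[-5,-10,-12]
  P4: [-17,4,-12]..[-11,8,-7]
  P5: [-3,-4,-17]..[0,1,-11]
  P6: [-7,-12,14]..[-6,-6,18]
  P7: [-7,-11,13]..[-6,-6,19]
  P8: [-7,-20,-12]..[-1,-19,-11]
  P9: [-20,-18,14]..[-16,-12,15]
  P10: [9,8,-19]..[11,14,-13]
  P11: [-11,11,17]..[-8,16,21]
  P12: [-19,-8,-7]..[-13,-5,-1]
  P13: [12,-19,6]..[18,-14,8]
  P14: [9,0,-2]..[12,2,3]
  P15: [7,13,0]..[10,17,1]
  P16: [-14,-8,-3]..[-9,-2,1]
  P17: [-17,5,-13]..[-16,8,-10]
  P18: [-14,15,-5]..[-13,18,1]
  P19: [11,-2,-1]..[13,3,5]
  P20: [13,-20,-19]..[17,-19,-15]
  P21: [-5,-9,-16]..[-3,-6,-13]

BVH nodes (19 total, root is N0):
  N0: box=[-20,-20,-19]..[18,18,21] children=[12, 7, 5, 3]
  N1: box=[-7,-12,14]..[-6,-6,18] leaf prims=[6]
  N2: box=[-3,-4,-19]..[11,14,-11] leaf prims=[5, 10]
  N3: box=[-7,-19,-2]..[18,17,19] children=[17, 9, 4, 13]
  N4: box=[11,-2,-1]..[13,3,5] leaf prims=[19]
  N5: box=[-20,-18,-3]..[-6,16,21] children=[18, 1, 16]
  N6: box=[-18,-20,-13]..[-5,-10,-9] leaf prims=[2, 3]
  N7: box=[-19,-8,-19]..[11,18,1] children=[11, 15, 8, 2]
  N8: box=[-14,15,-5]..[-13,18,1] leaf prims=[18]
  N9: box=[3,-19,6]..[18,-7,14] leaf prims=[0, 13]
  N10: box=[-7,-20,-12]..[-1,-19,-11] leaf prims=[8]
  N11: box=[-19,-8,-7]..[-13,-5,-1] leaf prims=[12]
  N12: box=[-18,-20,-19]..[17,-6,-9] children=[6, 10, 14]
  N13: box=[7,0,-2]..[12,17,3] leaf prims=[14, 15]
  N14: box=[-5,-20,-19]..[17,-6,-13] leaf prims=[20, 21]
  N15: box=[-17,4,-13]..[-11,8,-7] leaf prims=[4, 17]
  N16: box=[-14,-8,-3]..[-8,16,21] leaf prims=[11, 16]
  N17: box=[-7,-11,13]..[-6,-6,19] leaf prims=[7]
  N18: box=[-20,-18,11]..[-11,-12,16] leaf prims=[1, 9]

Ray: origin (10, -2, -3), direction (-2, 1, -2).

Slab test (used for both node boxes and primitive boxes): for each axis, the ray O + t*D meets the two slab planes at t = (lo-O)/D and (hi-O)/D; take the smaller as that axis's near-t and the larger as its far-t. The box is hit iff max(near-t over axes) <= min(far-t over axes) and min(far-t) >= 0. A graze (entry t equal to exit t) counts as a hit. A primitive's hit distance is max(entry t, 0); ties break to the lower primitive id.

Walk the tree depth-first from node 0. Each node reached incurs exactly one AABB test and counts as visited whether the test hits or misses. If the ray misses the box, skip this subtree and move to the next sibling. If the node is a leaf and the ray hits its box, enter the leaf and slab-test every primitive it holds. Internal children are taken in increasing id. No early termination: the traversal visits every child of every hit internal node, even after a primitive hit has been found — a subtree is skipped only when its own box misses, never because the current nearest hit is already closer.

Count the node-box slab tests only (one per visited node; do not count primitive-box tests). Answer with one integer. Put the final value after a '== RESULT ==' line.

Traverse from the root:
N0 x:[-4,15] y:[-18,20] z:[-12,8] -> hit [-4,8], descend [3, 5, 7, 12]
  N3 x:[-4,17/2] y:[-17,19] z:[-11,-1/2] -> miss, prune
  N5 x:[8,15] y:[-16,18] z:[-12,0] -> miss, prune
  N7 x:[-1/2,29/2] y:[-6,20] z:[-2,8] -> hit [-1/2,8], descend [2, 8, 11, 15]
    N2 x:[-1/2,13/2] y:[-2,16] z:[4,8] -> hit [4,13/2] leaf, test {P5(miss), P10(miss)}
    N8 x:[23/2,12] y:[17,20] z:[-2,1] -> miss, prune
    N11 x:[23/2,29/2] y:[-6,-3] z:[-1,2] -> miss, prune
    N15 x:[21/2,27/2] y:[6,10] z:[2,5] -> miss, prune
  N12 x:[-7/2,14] y:[-18,-4] z:[3,8] -> miss, prune

Visited [0, 3, 5, 7, 2, 8, 11, 15, 12]. Tests: 9 box, 1 leaf. Nearest: miss.

== RESULT ==
9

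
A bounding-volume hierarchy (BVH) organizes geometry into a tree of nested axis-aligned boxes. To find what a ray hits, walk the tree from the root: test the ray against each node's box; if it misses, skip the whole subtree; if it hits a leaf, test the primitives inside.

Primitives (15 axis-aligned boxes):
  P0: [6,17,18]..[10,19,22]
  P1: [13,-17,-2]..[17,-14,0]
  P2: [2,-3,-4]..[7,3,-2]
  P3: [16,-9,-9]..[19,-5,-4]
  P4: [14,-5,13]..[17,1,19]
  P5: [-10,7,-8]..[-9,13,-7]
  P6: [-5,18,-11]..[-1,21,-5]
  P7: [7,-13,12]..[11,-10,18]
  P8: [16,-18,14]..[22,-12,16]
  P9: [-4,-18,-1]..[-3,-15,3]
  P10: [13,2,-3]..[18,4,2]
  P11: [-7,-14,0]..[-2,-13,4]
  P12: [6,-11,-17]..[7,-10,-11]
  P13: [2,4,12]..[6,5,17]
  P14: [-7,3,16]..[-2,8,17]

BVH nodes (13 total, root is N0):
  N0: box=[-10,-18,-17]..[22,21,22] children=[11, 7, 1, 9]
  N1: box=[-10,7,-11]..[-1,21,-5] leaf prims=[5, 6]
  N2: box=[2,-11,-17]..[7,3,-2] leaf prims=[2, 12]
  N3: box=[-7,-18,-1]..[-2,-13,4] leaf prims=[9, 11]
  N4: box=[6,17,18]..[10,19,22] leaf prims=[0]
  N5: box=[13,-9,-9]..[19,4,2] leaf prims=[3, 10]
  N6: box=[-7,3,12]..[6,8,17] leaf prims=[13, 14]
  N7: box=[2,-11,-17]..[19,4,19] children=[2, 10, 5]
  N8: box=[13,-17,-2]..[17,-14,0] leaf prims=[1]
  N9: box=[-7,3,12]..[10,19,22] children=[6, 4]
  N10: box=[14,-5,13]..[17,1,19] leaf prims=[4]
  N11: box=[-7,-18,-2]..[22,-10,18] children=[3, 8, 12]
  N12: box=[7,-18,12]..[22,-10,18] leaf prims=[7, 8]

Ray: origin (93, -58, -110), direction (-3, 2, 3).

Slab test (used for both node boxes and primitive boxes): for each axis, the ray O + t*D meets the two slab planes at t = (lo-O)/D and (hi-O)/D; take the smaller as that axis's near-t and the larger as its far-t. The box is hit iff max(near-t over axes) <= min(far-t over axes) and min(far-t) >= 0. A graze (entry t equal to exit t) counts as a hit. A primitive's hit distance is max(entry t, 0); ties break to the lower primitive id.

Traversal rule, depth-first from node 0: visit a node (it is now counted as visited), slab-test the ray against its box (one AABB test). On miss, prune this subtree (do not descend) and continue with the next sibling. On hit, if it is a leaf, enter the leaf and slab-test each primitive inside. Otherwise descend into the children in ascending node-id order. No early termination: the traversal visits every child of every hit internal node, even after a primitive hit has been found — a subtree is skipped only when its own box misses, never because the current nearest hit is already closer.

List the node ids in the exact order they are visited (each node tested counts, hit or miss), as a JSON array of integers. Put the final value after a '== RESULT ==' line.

Walk:
N0 x:[71/3,103/3] y:[20,79/2] z:[31,44] -> hit [31,103/3], descend [1, 7, 9, 11]
  N1 x:[94/3,103/3] y:[65/2,79/2] z:[33,35] -> hit [33,103/3] leaf, test {P5@t=34, P6(miss)}
  N7 x:[74/3,91/3] y:[47/2,31] z:[31,43] -> miss, prune
  N9 x:[83/3,100/3] y:[61/2,77/2] z:[122/3,44] -> miss, prune
  N11 x:[71/3,100/3] y:[20,24] z:[36,128/3] -> miss, prune

Visited [0, 1, 7, 9, 11]. Tests: 5 box, 1 leaf. Nearest: P5.

== RESULT ==
[0, 1, 7, 9, 11]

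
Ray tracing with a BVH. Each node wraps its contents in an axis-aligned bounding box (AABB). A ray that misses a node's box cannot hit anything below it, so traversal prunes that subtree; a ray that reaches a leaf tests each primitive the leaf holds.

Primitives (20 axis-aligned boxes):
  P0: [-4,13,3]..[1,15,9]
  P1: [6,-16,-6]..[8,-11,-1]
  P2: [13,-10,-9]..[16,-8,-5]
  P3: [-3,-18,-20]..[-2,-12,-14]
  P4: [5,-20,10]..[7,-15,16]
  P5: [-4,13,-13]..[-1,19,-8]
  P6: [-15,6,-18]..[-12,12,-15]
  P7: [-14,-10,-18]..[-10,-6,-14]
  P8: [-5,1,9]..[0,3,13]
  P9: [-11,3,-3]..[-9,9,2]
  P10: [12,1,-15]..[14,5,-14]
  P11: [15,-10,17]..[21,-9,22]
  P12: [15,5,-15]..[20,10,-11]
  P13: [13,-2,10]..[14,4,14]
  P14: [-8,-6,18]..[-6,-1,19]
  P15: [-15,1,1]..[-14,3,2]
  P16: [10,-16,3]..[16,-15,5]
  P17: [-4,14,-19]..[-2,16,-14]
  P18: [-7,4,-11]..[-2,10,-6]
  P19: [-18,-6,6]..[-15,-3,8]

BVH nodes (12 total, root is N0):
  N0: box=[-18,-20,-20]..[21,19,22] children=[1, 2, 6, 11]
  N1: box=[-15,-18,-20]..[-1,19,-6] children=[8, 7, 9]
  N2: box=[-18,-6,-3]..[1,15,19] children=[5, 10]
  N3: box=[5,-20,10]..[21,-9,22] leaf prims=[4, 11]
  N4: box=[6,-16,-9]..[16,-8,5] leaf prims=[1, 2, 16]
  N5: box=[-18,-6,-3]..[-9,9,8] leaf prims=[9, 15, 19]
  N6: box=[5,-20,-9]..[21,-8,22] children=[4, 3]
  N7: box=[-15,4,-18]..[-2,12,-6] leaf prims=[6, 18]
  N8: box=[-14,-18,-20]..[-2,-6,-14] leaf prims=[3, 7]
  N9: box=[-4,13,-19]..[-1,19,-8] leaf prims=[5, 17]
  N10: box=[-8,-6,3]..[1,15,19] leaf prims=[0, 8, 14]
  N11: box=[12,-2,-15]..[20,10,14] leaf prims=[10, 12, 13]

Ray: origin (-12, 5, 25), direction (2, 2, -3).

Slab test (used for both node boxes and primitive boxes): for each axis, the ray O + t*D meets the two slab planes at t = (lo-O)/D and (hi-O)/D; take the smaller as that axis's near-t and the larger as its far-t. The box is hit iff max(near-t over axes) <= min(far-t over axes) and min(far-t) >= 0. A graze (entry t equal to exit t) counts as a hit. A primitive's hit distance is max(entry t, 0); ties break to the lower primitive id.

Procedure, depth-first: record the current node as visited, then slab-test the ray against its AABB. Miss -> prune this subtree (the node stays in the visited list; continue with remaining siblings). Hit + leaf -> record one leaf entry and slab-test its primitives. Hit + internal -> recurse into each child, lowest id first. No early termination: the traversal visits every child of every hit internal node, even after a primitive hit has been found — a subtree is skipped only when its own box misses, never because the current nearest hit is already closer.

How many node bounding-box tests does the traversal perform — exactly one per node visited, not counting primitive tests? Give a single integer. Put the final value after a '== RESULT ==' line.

Traverse from the root:
N0 x:[-3,33/2] y:[-25/2,7] z:[1,15] -> hit [1,7], descend [1, 2, 6, 11]
  N1 x:[-3/2,11/2] y:[-23/2,7] z:[31/3,15] -> miss, prune
  N2 x:[-3,13/2] y:[-11/2,5] z:[2,28/3] -> hit [2,5], descend [5, 10]
    N5 x:[-3,3/2] y:[-11/2,2] z:[17/3,28/3] -> miss, prune
    N10 x:[2,13/2] y:[-11/2,5] z:[2,22/3] -> hit [2,5] leaf, test {P0(miss), P8(miss), P14(miss)}
  N6 x:[17/2,33/2] y:[-25/2,-13/2] z:[1,34/3] -> miss, prune
  N11 x:[12,16] y:[-7/2,5/2] z:[11/3,40/3] -> miss, prune

Summary -> nodes [0, 1, 2, 5, 10, 6, 11]; box-tests=7; leaf-entries=1; first=miss

== RESULT ==
7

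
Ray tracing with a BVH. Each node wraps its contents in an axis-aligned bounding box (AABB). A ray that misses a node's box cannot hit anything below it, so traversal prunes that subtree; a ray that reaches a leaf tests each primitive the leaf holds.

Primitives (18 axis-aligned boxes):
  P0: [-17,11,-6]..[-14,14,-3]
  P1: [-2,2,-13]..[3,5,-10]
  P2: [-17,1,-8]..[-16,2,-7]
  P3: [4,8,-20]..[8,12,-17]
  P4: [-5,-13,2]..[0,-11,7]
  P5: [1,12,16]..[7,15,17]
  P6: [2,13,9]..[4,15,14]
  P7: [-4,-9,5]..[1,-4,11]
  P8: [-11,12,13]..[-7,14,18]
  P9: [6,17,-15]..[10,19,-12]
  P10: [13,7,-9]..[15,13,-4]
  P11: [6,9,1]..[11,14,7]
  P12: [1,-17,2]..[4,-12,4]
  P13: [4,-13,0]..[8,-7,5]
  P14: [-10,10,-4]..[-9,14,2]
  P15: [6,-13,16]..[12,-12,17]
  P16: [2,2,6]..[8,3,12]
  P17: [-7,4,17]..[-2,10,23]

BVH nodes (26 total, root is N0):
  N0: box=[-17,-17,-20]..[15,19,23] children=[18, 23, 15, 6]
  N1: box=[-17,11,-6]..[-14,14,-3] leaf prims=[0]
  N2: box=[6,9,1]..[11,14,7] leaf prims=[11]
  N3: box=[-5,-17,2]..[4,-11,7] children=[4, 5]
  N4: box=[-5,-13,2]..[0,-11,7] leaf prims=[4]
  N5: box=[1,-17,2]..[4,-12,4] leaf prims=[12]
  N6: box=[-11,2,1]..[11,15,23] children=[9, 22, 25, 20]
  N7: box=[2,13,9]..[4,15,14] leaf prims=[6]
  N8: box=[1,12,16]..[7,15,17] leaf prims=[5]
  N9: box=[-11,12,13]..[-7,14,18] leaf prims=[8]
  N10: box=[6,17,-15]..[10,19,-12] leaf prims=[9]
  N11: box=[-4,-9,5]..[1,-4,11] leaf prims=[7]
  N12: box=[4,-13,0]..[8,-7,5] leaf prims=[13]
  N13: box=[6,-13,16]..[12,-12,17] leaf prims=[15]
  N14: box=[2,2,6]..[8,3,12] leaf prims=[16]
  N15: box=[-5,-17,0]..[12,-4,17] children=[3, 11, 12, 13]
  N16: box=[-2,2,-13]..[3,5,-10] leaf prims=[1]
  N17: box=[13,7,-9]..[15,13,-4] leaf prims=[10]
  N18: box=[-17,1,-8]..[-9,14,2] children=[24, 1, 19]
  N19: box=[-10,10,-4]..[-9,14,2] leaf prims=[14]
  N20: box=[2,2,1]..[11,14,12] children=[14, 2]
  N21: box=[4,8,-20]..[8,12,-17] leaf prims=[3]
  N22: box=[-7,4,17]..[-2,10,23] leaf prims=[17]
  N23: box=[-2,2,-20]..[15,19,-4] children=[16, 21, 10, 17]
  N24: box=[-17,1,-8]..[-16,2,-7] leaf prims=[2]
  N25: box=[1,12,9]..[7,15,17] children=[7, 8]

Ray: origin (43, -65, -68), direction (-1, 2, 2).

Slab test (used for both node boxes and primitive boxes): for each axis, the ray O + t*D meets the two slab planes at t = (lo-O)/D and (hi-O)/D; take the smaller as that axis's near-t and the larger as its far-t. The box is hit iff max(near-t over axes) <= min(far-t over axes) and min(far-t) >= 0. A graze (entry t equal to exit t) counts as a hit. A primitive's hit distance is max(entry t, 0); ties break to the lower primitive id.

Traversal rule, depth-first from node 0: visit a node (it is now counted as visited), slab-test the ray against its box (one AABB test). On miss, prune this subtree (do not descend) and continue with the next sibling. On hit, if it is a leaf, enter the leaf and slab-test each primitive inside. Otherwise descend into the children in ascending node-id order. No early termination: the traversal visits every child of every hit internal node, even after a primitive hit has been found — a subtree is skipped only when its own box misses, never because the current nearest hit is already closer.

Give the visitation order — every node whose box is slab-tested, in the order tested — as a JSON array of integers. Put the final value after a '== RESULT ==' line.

Trace the traversal:
N0 x:[28,60] y:[24,42] z:[24,91/2] -> hit [28,42], descend [6, 15, 18, 23]
  N6 x:[32,54] y:[67/2,40] z:[69/2,91/2] -> hit [69/2,40], descend [9, 20, 22, 25]
    N9 x:[50,54] y:[77/2,79/2] z:[81/2,43] -> miss, prune
    N20 x:[32,41] y:[67/2,79/2] z:[69/2,40] -> hit [69/2,79/2], descend [2, 14]
      N2 x:[32,37] y:[37,79/2] z:[69/2,75/2] -> hit [37,37] leaf, test {P11@t=37}
      N14 x:[35,41] y:[67/2,34] z:[37,40] -> miss, prune
    N22 x:[45,50] y:[69/2,75/2] z:[85/2,91/2] -> miss, prune
    N25 x:[36,42] y:[77/2,40] z:[77/2,85/2] -> hit [77/2,40], descend [7, 8]
      N7 x:[39,41] y:[39,40] z:[77/2,41] -> hit [39,40] leaf, test {P6@t=39}
      N8 x:[36,42] y:[77/2,40] z:[42,85/2] -> miss, prune
  N15 x:[31,48] y:[24,61/2] z:[34,85/2] -> miss, prune
  N18 x:[52,60] y:[33,79/2] z:[30,35] -> miss, prune
  N23 x:[28,45] y:[67/2,42] z:[24,32] -> miss, prune

Summary -> nodes [0, 6, 9, 20, 2, 14, 22, 25, 7, 8, 15, 18, 23]; box-tests=13; leaf-entries=2; first=P11

== RESULT ==
[0, 6, 9, 20, 2, 14, 22, 25, 7, 8, 15, 18, 23]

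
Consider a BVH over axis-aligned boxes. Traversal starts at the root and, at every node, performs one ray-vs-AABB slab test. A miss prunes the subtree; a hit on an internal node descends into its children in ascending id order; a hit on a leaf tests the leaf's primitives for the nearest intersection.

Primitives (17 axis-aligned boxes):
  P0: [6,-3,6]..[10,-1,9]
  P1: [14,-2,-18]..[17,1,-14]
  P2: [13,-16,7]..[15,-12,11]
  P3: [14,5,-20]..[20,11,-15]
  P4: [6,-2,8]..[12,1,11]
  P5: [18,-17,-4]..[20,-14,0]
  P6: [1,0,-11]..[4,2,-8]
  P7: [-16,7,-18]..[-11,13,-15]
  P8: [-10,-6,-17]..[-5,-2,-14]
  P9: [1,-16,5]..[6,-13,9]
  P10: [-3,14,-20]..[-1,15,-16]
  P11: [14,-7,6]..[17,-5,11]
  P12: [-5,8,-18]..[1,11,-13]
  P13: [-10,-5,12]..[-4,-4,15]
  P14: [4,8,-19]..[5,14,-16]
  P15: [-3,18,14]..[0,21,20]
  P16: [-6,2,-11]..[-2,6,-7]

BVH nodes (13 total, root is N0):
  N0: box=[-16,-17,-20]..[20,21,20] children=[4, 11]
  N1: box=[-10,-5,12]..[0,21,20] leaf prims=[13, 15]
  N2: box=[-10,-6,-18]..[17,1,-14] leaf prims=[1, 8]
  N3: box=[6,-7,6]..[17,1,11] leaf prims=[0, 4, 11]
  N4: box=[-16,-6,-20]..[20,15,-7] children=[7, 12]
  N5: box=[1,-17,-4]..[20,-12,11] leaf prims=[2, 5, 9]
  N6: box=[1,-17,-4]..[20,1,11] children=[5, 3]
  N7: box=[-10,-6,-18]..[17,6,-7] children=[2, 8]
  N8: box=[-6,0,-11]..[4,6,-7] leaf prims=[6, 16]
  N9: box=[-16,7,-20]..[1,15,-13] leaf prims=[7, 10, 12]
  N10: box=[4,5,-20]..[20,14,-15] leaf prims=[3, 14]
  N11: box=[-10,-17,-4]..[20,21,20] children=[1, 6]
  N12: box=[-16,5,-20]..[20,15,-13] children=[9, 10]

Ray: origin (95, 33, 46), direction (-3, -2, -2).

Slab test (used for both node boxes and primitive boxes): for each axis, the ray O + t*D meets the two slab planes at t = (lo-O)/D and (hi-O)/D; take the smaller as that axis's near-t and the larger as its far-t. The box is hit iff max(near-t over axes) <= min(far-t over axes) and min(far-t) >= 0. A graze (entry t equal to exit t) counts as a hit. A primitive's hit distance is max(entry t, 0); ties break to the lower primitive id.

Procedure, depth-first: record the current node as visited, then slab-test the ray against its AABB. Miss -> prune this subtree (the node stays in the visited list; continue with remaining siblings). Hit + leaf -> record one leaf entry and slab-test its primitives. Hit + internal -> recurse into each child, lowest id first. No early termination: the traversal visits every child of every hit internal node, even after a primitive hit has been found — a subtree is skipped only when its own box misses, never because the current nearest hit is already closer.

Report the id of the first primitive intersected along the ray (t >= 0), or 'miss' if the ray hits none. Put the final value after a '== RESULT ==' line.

Trace the traversal:
N0 x:[25,37] y:[6,25] z:[13,33] -> hit [25,25], descend [4, 11]
  N4 x:[25,37] y:[9,39/2] z:[53/2,33] -> miss, prune
  N11 x:[25,35] y:[6,25] z:[13,25] -> hit [25,25], descend [1, 6]
    N1 x:[95/3,35] y:[6,19] z:[13,17] -> miss, prune
    N6 x:[25,94/3] y:[16,25] z:[35/2,25] -> hit [25,25], descend [3, 5]
      N3 x:[26,89/3] y:[16,20] z:[35/2,20] -> miss, prune
      N5 x:[25,94/3] y:[45/2,25] z:[35/2,25] -> hit [25,25] leaf, test {P2(miss), P5@t=25, P9(miss)}

7 AABB tests over nodes [0, 4, 11, 1, 6, 3, 5]; 1 leaf entered; closest P5.

== RESULT ==
5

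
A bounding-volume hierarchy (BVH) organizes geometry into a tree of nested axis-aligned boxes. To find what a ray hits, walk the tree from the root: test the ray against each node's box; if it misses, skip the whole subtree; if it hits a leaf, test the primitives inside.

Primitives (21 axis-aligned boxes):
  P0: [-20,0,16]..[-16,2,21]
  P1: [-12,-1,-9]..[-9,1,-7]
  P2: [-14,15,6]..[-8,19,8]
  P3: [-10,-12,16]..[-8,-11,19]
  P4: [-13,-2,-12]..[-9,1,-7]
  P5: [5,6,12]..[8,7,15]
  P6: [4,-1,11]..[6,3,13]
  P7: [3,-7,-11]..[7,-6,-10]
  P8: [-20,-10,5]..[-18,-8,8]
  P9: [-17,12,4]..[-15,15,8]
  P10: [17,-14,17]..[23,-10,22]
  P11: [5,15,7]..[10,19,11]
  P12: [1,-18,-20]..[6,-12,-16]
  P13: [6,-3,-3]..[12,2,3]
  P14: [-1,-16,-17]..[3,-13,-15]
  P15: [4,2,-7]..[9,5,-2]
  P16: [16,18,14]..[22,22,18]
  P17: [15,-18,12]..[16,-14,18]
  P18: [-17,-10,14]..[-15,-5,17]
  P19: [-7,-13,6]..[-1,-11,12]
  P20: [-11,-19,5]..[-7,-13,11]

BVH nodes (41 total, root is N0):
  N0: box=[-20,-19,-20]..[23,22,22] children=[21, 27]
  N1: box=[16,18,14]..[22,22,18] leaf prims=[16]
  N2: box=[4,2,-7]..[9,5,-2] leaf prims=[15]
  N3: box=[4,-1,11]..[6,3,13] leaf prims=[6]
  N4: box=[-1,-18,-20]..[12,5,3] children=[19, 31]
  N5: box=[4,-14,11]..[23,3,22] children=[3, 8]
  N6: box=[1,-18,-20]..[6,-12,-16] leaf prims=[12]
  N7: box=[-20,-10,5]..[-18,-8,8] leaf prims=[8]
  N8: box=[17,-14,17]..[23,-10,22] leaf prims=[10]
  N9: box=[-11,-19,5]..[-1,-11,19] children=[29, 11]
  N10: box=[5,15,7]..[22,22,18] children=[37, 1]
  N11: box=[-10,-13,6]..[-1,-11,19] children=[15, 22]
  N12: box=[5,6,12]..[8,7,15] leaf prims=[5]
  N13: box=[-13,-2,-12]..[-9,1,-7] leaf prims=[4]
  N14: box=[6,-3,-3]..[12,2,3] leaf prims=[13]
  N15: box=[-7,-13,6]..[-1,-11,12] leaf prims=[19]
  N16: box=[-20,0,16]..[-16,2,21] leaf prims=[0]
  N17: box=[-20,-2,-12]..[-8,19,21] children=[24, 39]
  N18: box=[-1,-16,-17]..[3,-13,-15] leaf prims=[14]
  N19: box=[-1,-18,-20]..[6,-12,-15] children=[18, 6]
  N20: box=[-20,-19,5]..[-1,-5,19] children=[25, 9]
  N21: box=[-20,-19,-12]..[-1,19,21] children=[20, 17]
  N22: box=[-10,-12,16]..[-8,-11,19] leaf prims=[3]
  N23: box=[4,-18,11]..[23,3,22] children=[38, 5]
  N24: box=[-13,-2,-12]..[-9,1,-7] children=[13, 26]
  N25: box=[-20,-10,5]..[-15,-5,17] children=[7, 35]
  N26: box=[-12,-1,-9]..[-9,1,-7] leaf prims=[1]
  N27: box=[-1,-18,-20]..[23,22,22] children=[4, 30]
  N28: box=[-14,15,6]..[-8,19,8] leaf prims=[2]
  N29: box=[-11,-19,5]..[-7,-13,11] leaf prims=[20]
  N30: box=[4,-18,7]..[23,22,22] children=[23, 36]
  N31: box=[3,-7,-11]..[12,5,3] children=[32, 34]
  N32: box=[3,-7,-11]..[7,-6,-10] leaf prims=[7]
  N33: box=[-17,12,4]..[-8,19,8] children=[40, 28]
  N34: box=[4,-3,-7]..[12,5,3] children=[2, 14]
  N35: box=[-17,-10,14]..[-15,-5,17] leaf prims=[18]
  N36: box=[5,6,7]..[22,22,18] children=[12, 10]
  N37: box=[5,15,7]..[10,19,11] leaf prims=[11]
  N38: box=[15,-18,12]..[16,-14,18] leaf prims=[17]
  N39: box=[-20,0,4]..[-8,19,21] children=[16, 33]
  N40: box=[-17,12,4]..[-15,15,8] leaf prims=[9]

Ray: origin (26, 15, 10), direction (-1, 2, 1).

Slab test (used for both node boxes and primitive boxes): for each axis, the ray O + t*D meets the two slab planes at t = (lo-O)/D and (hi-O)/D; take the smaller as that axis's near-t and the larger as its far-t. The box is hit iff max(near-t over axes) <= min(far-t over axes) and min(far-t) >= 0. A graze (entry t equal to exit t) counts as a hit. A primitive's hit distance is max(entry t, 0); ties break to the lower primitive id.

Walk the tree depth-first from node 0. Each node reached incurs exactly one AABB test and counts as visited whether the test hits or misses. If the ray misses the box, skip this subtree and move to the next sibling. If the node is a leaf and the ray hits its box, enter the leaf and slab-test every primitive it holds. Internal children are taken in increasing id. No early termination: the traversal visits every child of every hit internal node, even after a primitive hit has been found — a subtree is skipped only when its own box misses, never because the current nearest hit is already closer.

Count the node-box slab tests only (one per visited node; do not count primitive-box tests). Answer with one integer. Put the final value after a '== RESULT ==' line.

Traverse from the root:
N0 x:[3,46] y:[-17,7/2] z:[-30,12] -> hit [3,7/2], descend [21, 27]
  N21 x:[27,46] y:[-17,2] z:[-22,11] -> miss, prune
  N27 x:[3,27] y:[-33/2,7/2] z:[-30,12] -> hit [3,7/2], descend [4, 30]
    N4 x:[14,27] y:[-33/2,-5] z:[-30,-7] -> miss, prune
    N30 x:[3,22] y:[-33/2,7/2] z:[-3,12] -> hit [3,7/2], descend [23, 36]
      N23 x:[3,22] y:[-33/2,-6] z:[1,12] -> miss, prune
      N36 x:[4,21] y:[-9/2,7/2] z:[-3,8] -> miss, prune

order=[0, 21, 27, 4, 30, 23, 36]  |boxes|=7  |leaves|=0  hit=miss

== RESULT ==
7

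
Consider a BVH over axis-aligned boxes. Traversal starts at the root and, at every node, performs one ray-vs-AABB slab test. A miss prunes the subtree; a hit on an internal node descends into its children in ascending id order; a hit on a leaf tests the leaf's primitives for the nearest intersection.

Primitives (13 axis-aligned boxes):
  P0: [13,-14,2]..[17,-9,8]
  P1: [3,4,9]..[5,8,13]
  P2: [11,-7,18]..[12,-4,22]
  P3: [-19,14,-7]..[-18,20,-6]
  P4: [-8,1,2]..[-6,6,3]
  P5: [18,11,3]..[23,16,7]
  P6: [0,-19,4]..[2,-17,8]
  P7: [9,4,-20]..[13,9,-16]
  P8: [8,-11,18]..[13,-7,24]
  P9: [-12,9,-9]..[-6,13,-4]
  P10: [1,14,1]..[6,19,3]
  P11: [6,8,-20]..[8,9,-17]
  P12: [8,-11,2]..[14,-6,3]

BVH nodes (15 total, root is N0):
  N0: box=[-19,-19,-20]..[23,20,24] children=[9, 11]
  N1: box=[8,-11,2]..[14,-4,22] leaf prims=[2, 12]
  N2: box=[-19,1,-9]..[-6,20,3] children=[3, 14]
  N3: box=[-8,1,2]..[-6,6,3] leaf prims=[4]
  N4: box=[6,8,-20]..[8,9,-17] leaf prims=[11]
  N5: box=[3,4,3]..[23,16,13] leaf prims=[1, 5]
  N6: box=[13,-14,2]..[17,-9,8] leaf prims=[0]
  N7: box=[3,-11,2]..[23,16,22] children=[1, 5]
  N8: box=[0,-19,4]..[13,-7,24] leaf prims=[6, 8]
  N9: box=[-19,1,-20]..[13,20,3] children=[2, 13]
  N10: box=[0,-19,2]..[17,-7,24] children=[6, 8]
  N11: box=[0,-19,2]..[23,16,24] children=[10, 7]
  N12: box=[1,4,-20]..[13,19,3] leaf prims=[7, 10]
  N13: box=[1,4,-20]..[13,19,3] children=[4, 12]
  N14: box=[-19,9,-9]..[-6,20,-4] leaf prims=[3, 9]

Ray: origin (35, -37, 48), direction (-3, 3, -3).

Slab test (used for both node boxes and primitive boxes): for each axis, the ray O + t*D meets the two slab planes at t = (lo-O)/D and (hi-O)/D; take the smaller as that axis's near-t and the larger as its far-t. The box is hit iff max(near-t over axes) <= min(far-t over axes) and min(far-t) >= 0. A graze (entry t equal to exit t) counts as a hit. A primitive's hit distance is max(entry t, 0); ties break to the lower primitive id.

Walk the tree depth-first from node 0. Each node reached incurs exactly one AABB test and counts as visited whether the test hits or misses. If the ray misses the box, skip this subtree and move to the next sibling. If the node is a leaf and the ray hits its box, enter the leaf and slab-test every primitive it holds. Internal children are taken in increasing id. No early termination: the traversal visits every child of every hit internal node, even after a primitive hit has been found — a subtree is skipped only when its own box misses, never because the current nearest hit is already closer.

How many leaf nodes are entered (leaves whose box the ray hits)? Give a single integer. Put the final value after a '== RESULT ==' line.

Traverse from the root:
N0 x:[4,18] y:[6,19] z:[8,68/3] -> hit [8,18], descend [9, 11]
  N9 x:[22/3,18] y:[38/3,19] z:[15,68/3] -> hit [15,18], descend [2, 13]
    N2 x:[41/3,18] y:[38/3,19] z:[15,19] -> hit [15,18], descend [3, 14]
      N3 x:[41/3,43/3] y:[38/3,43/3] z:[15,46/3] -> miss, prune
      N14 x:[41/3,18] y:[46/3,19] z:[52/3,19] -> hit [52/3,18] leaf, test {P3@t=18, P9(miss)}
    N13 x:[22/3,34/3] y:[41/3,56/3] z:[15,68/3] -> miss, prune
  N11 x:[4,35/3] y:[6,53/3] z:[8,46/3] -> hit [8,35/3], descend [7, 10]
    N7 x:[4,32/3] y:[26/3,53/3] z:[26/3,46/3] -> hit [26/3,32/3], descend [1, 5]
      N1 x:[7,9] y:[26/3,11] z:[26/3,46/3] -> hit [26/3,9] leaf, test {P2(miss), P12(miss)}
      N5 x:[4,32/3] y:[41/3,53/3] z:[35/3,15] -> miss, prune
    N10 x:[6,35/3] y:[6,10] z:[8,46/3] -> hit [8,10], descend [6, 8]
      N6 x:[6,22/3] y:[23/3,28/3] z:[40/3,46/3] -> miss, prune
      N8 x:[22/3,35/3] y:[6,10] z:[8,44/3] -> hit [8,10] leaf, test {P6(miss), P8@t=26/3}

Summary -> nodes [0, 9, 2, 3, 14, 13, 11, 7, 1, 5, 10, 6, 8]; box-tests=13; leaf-entries=3; first=P8

== RESULT ==
3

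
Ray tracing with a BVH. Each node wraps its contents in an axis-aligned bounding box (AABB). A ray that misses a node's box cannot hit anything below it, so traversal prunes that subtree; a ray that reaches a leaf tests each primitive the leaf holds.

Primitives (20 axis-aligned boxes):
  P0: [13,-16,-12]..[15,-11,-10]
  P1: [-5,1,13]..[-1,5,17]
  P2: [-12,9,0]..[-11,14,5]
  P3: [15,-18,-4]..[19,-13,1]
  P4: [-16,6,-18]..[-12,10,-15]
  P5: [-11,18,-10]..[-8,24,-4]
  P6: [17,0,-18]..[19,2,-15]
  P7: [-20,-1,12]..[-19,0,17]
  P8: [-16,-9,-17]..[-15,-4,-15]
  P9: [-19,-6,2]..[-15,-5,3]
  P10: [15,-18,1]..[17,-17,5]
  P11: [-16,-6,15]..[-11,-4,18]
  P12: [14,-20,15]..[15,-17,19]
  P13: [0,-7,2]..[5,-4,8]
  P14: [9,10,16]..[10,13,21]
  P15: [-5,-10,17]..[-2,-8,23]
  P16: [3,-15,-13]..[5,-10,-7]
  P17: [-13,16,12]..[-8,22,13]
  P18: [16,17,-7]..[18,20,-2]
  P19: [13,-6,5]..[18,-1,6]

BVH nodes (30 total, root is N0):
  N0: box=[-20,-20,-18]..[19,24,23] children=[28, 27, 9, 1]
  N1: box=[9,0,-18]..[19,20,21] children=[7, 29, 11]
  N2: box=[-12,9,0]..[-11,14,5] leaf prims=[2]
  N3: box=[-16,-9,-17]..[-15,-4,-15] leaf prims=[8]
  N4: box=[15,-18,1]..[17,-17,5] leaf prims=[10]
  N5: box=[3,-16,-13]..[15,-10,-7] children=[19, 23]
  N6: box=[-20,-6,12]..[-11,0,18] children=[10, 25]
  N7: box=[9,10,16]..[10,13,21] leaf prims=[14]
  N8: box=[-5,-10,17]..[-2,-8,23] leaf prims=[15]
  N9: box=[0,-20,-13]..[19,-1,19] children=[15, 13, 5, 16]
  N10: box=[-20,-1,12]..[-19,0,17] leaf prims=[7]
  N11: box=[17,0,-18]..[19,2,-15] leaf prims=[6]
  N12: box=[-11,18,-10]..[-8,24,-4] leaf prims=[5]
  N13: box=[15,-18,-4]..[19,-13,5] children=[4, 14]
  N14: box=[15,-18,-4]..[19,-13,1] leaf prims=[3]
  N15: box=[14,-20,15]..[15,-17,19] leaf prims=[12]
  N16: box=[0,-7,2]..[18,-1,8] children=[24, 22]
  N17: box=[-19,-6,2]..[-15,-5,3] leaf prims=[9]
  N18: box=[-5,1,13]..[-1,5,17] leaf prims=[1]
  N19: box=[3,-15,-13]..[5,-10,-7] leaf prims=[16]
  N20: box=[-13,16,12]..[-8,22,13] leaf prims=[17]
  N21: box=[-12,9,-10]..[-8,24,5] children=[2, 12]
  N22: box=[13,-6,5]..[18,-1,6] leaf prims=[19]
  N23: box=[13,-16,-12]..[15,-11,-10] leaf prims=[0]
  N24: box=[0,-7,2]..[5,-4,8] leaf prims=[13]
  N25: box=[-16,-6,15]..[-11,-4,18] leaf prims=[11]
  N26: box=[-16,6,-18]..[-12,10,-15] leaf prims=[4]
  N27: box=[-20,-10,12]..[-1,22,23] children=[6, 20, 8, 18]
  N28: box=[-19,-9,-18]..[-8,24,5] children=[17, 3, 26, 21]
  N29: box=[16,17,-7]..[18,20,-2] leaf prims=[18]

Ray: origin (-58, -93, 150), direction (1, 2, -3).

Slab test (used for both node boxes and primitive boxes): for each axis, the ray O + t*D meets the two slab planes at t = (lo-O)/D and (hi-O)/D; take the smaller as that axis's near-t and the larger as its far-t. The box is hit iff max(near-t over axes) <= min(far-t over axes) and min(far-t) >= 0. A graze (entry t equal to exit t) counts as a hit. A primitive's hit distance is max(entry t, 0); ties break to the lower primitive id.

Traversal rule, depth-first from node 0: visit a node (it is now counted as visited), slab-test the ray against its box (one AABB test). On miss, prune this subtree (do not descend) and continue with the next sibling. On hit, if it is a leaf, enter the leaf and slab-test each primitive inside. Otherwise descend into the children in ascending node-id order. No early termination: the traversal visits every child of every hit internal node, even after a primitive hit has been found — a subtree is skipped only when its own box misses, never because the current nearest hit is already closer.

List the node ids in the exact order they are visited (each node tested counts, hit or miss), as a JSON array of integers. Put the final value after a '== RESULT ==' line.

Walk:
N0 x:[38,77] y:[73/2,117/2] z:[127/3,56] -> hit [127/3,56], descend [1, 9, 27, 28]
  N1 x:[67,77] y:[93/2,113/2] z:[43,56] -> miss, prune
  N9 x:[58,77] y:[73/2,46] z:[131/3,163/3] -> miss, prune
  N27 x:[38,57] y:[83/2,115/2] z:[127/3,46] -> hit [127/3,46], descend [6, 8, 18, 20]
    N6 x:[38,47] y:[87/2,93/2] z:[44,46] -> hit [44,46], descend [10, 25]
      N10 x:[38,39] y:[46,93/2] z:[133/3,46] -> miss, prune
      N25 x:[42,47] y:[87/2,89/2] z:[44,45] -> hit [44,89/2] leaf, test {P11@t=44}
    N8 x:[53,56] y:[83/2,85/2] z:[127/3,133/3] -> miss, prune
    N18 x:[53,57] y:[47,49] z:[133/3,137/3] -> miss, prune
    N20 x:[45,50] y:[109/2,115/2] z:[137/3,46] -> miss, prune
  N28 x:[39,50] y:[42,117/2] z:[145/3,56] -> hit [145/3,50], descend [3, 17, 21, 26]
    N3 x:[42,43] y:[42,89/2] z:[55,167/3] -> miss, prune
    N17 x:[39,43] y:[87/2,44] z:[49,148/3] -> miss, prune
    N21 x:[46,50] y:[51,117/2] z:[145/3,160/3] -> miss, prune
    N26 x:[42,46] y:[99/2,103/2] z:[55,56] -> miss, prune

Summary -> nodes [0, 1, 9, 27, 6, 10, 25, 8, 18, 20, 28, 3, 17, 21, 26]; box-tests=15; leaf-entries=1; first=P11

== RESULT ==
[0, 1, 9, 27, 6, 10, 25, 8, 18, 20, 28, 3, 17, 21, 26]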